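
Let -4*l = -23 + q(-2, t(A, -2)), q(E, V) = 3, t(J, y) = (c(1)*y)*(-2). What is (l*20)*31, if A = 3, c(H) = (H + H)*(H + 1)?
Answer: 3100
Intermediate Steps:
c(H) = 2*H*(1 + H) (c(H) = (2*H)*(1 + H) = 2*H*(1 + H))
t(J, y) = -8*y (t(J, y) = ((2*1*(1 + 1))*y)*(-2) = ((2*1*2)*y)*(-2) = (4*y)*(-2) = -8*y)
l = 5 (l = -(-23 + 3)/4 = -¼*(-20) = 5)
(l*20)*31 = (5*20)*31 = 100*31 = 3100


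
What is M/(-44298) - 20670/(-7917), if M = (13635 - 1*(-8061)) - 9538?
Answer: 10504933/4496247 ≈ 2.3364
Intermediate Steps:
M = 12158 (M = (13635 + 8061) - 9538 = 21696 - 9538 = 12158)
M/(-44298) - 20670/(-7917) = 12158/(-44298) - 20670/(-7917) = 12158*(-1/44298) - 20670*(-1/7917) = -6079/22149 + 530/203 = 10504933/4496247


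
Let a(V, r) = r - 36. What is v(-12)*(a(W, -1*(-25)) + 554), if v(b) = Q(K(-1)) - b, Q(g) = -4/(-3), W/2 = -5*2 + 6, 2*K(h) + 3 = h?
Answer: 7240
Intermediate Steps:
K(h) = -3/2 + h/2
W = -8 (W = 2*(-5*2 + 6) = 2*(-10 + 6) = 2*(-4) = -8)
a(V, r) = -36 + r
Q(g) = 4/3 (Q(g) = -4*(-⅓) = 4/3)
v(b) = 4/3 - b
v(-12)*(a(W, -1*(-25)) + 554) = (4/3 - 1*(-12))*((-36 - 1*(-25)) + 554) = (4/3 + 12)*((-36 + 25) + 554) = 40*(-11 + 554)/3 = (40/3)*543 = 7240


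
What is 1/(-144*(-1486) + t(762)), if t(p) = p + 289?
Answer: 1/215035 ≈ 4.6504e-6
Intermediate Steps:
t(p) = 289 + p
1/(-144*(-1486) + t(762)) = 1/(-144*(-1486) + (289 + 762)) = 1/(213984 + 1051) = 1/215035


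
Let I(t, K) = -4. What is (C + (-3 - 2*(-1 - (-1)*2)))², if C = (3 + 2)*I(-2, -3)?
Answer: 625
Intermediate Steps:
C = -20 (C = (3 + 2)*(-4) = 5*(-4) = -20)
(C + (-3 - 2*(-1 - (-1)*2)))² = (-20 + (-3 - 2*(-1 - (-1)*2)))² = (-20 + (-3 - 2*(-1 - 1*(-2))))² = (-20 + (-3 - 2*(-1 + 2)))² = (-20 + (-3 - 2*1))² = (-20 + (-3 - 2))² = (-20 - 5)² = (-25)² = 625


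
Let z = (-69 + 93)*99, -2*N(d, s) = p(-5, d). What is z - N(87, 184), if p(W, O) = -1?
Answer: 4751/2 ≈ 2375.5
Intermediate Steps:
N(d, s) = ½ (N(d, s) = -½*(-1) = ½)
z = 2376 (z = 24*99 = 2376)
z - N(87, 184) = 2376 - 1*½ = 2376 - ½ = 4751/2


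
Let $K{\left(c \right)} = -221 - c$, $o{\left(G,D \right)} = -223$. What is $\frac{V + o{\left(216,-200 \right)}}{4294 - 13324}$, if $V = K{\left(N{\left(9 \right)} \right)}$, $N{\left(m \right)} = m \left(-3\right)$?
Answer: $\frac{139}{3010} \approx 0.046179$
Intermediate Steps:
$N{\left(m \right)} = - 3 m$
$V = -194$ ($V = -221 - \left(-3\right) 9 = -221 - -27 = -221 + 27 = -194$)
$\frac{V + o{\left(216,-200 \right)}}{4294 - 13324} = \frac{-194 - 223}{4294 - 13324} = - \frac{417}{-9030} = \left(-417\right) \left(- \frac{1}{9030}\right) = \frac{139}{3010}$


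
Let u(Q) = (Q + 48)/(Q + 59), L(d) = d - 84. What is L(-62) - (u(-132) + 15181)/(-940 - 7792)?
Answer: -91957359/637436 ≈ -144.26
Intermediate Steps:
L(d) = -84 + d
u(Q) = (48 + Q)/(59 + Q)
L(-62) - (u(-132) + 15181)/(-940 - 7792) = (-84 - 62) - ((48 - 132)/(59 - 132) + 15181)/(-940 - 7792) = -146 - (-84/(-73) + 15181)/(-8732) = -146 - (-1/73*(-84) + 15181)*(-1)/8732 = -146 - (84/73 + 15181)*(-1)/8732 = -146 - 1108297*(-1)/(73*8732) = -146 - 1*(-1108297/637436) = -146 + 1108297/637436 = -91957359/637436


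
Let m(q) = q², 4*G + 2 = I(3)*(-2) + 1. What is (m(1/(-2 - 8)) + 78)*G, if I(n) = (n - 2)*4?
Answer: -70209/400 ≈ -175.52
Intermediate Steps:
I(n) = -8 + 4*n (I(n) = (-2 + n)*4 = -8 + 4*n)
G = -9/4 (G = -½ + ((-8 + 4*3)*(-2) + 1)/4 = -½ + ((-8 + 12)*(-2) + 1)/4 = -½ + (4*(-2) + 1)/4 = -½ + (-8 + 1)/4 = -½ + (¼)*(-7) = -½ - 7/4 = -9/4 ≈ -2.2500)
(m(1/(-2 - 8)) + 78)*G = ((1/(-2 - 8))² + 78)*(-9/4) = ((1/(-10))² + 78)*(-9/4) = ((-⅒)² + 78)*(-9/4) = (1/100 + 78)*(-9/4) = (7801/100)*(-9/4) = -70209/400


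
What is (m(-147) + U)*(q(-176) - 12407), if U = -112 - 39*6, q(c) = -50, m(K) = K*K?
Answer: -264873191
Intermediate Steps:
m(K) = K**2
U = -346 (U = -112 - 234 = -346)
(m(-147) + U)*(q(-176) - 12407) = ((-147)**2 - 346)*(-50 - 12407) = (21609 - 346)*(-12457) = 21263*(-12457) = -264873191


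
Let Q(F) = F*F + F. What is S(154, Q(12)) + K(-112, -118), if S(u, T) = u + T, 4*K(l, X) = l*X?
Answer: 3614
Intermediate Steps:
K(l, X) = X*l/4 (K(l, X) = (l*X)/4 = (X*l)/4 = X*l/4)
Q(F) = F + F² (Q(F) = F² + F = F + F²)
S(u, T) = T + u
S(154, Q(12)) + K(-112, -118) = (12*(1 + 12) + 154) + (¼)*(-118)*(-112) = (12*13 + 154) + 3304 = (156 + 154) + 3304 = 310 + 3304 = 3614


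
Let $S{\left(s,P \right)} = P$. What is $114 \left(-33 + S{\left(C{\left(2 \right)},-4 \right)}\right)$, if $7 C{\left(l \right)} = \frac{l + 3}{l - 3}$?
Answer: $-4218$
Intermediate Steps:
$C{\left(l \right)} = \frac{3 + l}{7 \left(-3 + l\right)}$ ($C{\left(l \right)} = \frac{\left(l + 3\right) \frac{1}{l - 3}}{7} = \frac{\left(3 + l\right) \frac{1}{-3 + l}}{7} = \frac{\frac{1}{-3 + l} \left(3 + l\right)}{7} = \frac{3 + l}{7 \left(-3 + l\right)}$)
$114 \left(-33 + S{\left(C{\left(2 \right)},-4 \right)}\right) = 114 \left(-33 - 4\right) = 114 \left(-37\right) = -4218$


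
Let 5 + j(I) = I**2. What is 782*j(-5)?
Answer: 15640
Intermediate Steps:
j(I) = -5 + I**2
782*j(-5) = 782*(-5 + (-5)**2) = 782*(-5 + 25) = 782*20 = 15640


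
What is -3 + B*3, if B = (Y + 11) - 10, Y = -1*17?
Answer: -51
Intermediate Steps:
Y = -17
B = -16 (B = (-17 + 11) - 10 = -6 - 10 = -16)
-3 + B*3 = -3 - 16*3 = -3 - 48 = -51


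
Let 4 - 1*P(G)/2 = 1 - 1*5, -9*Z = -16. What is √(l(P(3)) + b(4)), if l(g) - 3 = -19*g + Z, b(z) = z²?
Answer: I*√2549/3 ≈ 16.829*I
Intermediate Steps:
Z = 16/9 (Z = -⅑*(-16) = 16/9 ≈ 1.7778)
P(G) = 16 (P(G) = 8 - 2*(1 - 1*5) = 8 - 2*(1 - 5) = 8 - 2*(-4) = 8 + 8 = 16)
l(g) = 43/9 - 19*g (l(g) = 3 + (-19*g + 16/9) = 3 + (16/9 - 19*g) = 43/9 - 19*g)
√(l(P(3)) + b(4)) = √((43/9 - 19*16) + 4²) = √((43/9 - 304) + 16) = √(-2693/9 + 16) = √(-2549/9) = I*√2549/3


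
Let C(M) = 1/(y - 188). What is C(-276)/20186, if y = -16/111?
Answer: -111/421564424 ≈ -2.6331e-7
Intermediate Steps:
y = -16/111 (y = -16*1/111 = -16/111 ≈ -0.14414)
C(M) = -111/20884 (C(M) = 1/(-16/111 - 188) = 1/(-20884/111) = -111/20884)
C(-276)/20186 = -111/20884/20186 = -111/20884*1/20186 = -111/421564424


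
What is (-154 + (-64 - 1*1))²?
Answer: 47961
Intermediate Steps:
(-154 + (-64 - 1*1))² = (-154 + (-64 - 1))² = (-154 - 65)² = (-219)² = 47961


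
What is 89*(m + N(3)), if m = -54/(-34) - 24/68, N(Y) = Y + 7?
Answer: 16999/17 ≈ 999.94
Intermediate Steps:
N(Y) = 7 + Y
m = 21/17 (m = -54*(-1/34) - 24*1/68 = 27/17 - 6/17 = 21/17 ≈ 1.2353)
89*(m + N(3)) = 89*(21/17 + (7 + 3)) = 89*(21/17 + 10) = 89*(191/17) = 16999/17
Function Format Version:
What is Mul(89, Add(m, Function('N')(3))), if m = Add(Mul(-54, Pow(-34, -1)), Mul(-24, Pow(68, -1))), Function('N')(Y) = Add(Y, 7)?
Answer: Rational(16999, 17) ≈ 999.94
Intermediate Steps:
Function('N')(Y) = Add(7, Y)
m = Rational(21, 17) (m = Add(Mul(-54, Rational(-1, 34)), Mul(-24, Rational(1, 68))) = Add(Rational(27, 17), Rational(-6, 17)) = Rational(21, 17) ≈ 1.2353)
Mul(89, Add(m, Function('N')(3))) = Mul(89, Add(Rational(21, 17), Add(7, 3))) = Mul(89, Add(Rational(21, 17), 10)) = Mul(89, Rational(191, 17)) = Rational(16999, 17)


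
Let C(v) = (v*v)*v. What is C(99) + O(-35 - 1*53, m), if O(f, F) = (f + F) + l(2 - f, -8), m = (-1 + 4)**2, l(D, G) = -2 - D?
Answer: 970128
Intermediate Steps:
C(v) = v**3 (C(v) = v**2*v = v**3)
m = 9 (m = 3**2 = 9)
O(f, F) = -4 + F + 2*f (O(f, F) = (f + F) + (-2 - (2 - f)) = (F + f) + (-2 + (-2 + f)) = (F + f) + (-4 + f) = -4 + F + 2*f)
C(99) + O(-35 - 1*53, m) = 99**3 + (-4 + 9 + 2*(-35 - 1*53)) = 970299 + (-4 + 9 + 2*(-35 - 53)) = 970299 + (-4 + 9 + 2*(-88)) = 970299 + (-4 + 9 - 176) = 970299 - 171 = 970128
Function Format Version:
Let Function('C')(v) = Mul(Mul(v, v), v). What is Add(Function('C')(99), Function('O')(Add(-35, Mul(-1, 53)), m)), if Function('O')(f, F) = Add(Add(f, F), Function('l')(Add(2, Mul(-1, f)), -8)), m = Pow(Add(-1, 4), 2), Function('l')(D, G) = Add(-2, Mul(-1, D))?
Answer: 970128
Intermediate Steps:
Function('C')(v) = Pow(v, 3) (Function('C')(v) = Mul(Pow(v, 2), v) = Pow(v, 3))
m = 9 (m = Pow(3, 2) = 9)
Function('O')(f, F) = Add(-4, F, Mul(2, f)) (Function('O')(f, F) = Add(Add(f, F), Add(-2, Mul(-1, Add(2, Mul(-1, f))))) = Add(Add(F, f), Add(-2, Add(-2, f))) = Add(Add(F, f), Add(-4, f)) = Add(-4, F, Mul(2, f)))
Add(Function('C')(99), Function('O')(Add(-35, Mul(-1, 53)), m)) = Add(Pow(99, 3), Add(-4, 9, Mul(2, Add(-35, Mul(-1, 53))))) = Add(970299, Add(-4, 9, Mul(2, Add(-35, -53)))) = Add(970299, Add(-4, 9, Mul(2, -88))) = Add(970299, Add(-4, 9, -176)) = Add(970299, -171) = 970128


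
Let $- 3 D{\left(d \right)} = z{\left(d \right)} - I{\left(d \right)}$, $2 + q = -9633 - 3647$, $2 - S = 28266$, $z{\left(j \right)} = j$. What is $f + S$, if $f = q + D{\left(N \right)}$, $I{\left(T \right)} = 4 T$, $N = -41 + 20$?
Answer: $-41567$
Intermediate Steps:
$N = -21$
$S = -28264$ ($S = 2 - 28266 = -28264$)
$q = -13282$ ($q = -2 - 13280 = -13282$)
$D{\left(d \right)} = d$ ($D{\left(d \right)} = - \frac{d - 4 d}{3} = - \frac{\left(-3\right) d}{3} = d$)
$f = -13303$ ($f = -13282 - 21 = -13303$)
$f + S = -13303 - 28264 = -41567$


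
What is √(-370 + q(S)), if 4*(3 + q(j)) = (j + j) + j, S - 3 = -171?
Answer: I*√499 ≈ 22.338*I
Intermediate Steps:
S = -168 (S = 3 - 171 = -168)
q(j) = -3 + 3*j/4 (q(j) = -3 + ((j + j) + j)/4 = -3 + (2*j + j)/4 = -3 + (3*j)/4 = -3 + 3*j/4)
√(-370 + q(S)) = √(-370 + (-3 + (¾)*(-168))) = √(-370 + (-3 - 126)) = √(-370 - 129) = √(-499) = I*√499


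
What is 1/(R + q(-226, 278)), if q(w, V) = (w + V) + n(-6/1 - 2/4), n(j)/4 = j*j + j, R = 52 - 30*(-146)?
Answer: 1/4627 ≈ 0.00021612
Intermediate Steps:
R = 4432 (R = 52 + 4380 = 4432)
n(j) = 4*j + 4*j² (n(j) = 4*(j*j + j) = 4*(j² + j) = 4*(j + j²) = 4*j + 4*j²)
q(w, V) = 143 + V + w (q(w, V) = (w + V) + 4*(-6/1 - 2/4)*(1 + (-6/1 - 2/4)) = (V + w) + 4*(-6*1 - 2*¼)*(1 + (-6*1 - 2*¼)) = (V + w) + 4*(-6 - ½)*(1 + (-6 - ½)) = (V + w) + 4*(-13/2)*(1 - 13/2) = (V + w) + 4*(-13/2)*(-11/2) = (V + w) + 143 = 143 + V + w)
1/(R + q(-226, 278)) = 1/(4432 + (143 + 278 - 226)) = 1/(4432 + 195) = 1/4627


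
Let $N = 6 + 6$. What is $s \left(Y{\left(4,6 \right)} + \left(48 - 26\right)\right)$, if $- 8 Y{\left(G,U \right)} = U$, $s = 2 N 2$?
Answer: $1020$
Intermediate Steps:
$N = 12$
$s = 48$ ($s = 2 \cdot 12 \cdot 2 = 24 \cdot 2 = 48$)
$Y{\left(G,U \right)} = - \frac{U}{8}$
$s \left(Y{\left(4,6 \right)} + \left(48 - 26\right)\right) = 48 \left(\left(- \frac{1}{8}\right) 6 + \left(48 - 26\right)\right) = 48 \left(- \frac{3}{4} + 22\right) = 48 \cdot \frac{85}{4} = 1020$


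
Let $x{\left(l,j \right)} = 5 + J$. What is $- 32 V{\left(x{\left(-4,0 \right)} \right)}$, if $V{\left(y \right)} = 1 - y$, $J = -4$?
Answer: $0$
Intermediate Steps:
$x{\left(l,j \right)} = 1$ ($x{\left(l,j \right)} = 5 - 4 = 1$)
$- 32 V{\left(x{\left(-4,0 \right)} \right)} = - 32 \left(1 - 1\right) = \left(-32\right) 0 = 0$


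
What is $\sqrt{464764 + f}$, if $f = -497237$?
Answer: $i \sqrt{32473} \approx 180.2 i$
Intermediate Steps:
$\sqrt{464764 + f} = \sqrt{464764 - 497237} = \sqrt{-32473} = i \sqrt{32473}$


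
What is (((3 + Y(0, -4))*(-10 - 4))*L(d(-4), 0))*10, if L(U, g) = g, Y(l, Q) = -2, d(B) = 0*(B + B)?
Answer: 0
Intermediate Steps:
d(B) = 0 (d(B) = 0*(2*B) = 0)
(((3 + Y(0, -4))*(-10 - 4))*L(d(-4), 0))*10 = (((3 - 2)*(-10 - 4))*0)*10 = ((1*(-14))*0)*10 = -14*0*10 = 0*10 = 0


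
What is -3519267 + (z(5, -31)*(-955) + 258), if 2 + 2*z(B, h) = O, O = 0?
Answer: -3518054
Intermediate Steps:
z(B, h) = -1 (z(B, h) = -1 + (½)*0 = -1 + 0 = -1)
-3519267 + (z(5, -31)*(-955) + 258) = -3519267 + (-1*(-955) + 258) = -3519267 + (955 + 258) = -3519267 + 1213 = -3518054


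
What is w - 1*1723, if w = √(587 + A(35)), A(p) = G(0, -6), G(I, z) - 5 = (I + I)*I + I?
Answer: -1723 + 4*√37 ≈ -1698.7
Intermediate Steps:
G(I, z) = 5 + I + 2*I² (G(I, z) = 5 + ((I + I)*I + I) = 5 + ((2*I)*I + I) = 5 + (2*I² + I) = 5 + (I + 2*I²) = 5 + I + 2*I²)
A(p) = 5 (A(p) = 5 + 0 + 2*0² = 5 + 0 + 2*0 = 5 + 0 + 0 = 5)
w = 4*√37 (w = √(587 + 5) = √592 = 4*√37 ≈ 24.331)
w - 1*1723 = 4*√37 - 1*1723 = 4*√37 - 1723 = -1723 + 4*√37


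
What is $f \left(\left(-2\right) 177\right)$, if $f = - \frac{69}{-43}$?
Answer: $- \frac{24426}{43} \approx -568.05$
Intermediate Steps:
$f = \frac{69}{43}$ ($f = \left(-69\right) \left(- \frac{1}{43}\right) = \frac{69}{43} \approx 1.6047$)
$f \left(\left(-2\right) 177\right) = \frac{69 \left(\left(-2\right) 177\right)}{43} = \frac{69}{43} \left(-354\right) = - \frac{24426}{43}$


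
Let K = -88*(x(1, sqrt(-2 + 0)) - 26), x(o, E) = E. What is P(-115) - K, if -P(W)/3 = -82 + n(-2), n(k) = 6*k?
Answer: -2006 + 88*I*sqrt(2) ≈ -2006.0 + 124.45*I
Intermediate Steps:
K = 2288 - 88*I*sqrt(2) (K = -88*(sqrt(-2 + 0) - 26) = -88*(sqrt(-2) - 26) = -88*(I*sqrt(2) - 26) = -88*(-26 + I*sqrt(2)) = 2288 - 88*I*sqrt(2) ≈ 2288.0 - 124.45*I)
P(W) = 282 (P(W) = -3*(-82 + 6*(-2)) = -3*(-82 - 12) = -3*(-94) = 282)
P(-115) - K = 282 - (2288 - 88*I*sqrt(2)) = 282 + (-2288 + 88*I*sqrt(2)) = -2006 + 88*I*sqrt(2)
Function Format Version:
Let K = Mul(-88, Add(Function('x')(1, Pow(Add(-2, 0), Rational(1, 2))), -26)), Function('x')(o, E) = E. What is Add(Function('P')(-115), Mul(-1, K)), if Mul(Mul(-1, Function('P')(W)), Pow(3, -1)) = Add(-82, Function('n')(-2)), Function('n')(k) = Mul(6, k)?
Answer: Add(-2006, Mul(88, I, Pow(2, Rational(1, 2)))) ≈ Add(-2006.0, Mul(124.45, I))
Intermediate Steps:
K = Add(2288, Mul(-88, I, Pow(2, Rational(1, 2)))) (K = Mul(-88, Add(Pow(Add(-2, 0), Rational(1, 2)), -26)) = Mul(-88, Add(Pow(-2, Rational(1, 2)), -26)) = Mul(-88, Add(Mul(I, Pow(2, Rational(1, 2))), -26)) = Mul(-88, Add(-26, Mul(I, Pow(2, Rational(1, 2))))) = Add(2288, Mul(-88, I, Pow(2, Rational(1, 2)))) ≈ Add(2288.0, Mul(-124.45, I)))
Function('P')(W) = 282 (Function('P')(W) = Mul(-3, Add(-82, Mul(6, -2))) = Mul(-3, Add(-82, -12)) = Mul(-3, -94) = 282)
Add(Function('P')(-115), Mul(-1, K)) = Add(282, Mul(-1, Add(2288, Mul(-88, I, Pow(2, Rational(1, 2)))))) = Add(282, Add(-2288, Mul(88, I, Pow(2, Rational(1, 2))))) = Add(-2006, Mul(88, I, Pow(2, Rational(1, 2))))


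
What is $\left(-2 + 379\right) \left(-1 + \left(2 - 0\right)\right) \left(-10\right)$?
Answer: $-3770$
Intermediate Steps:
$\left(-2 + 379\right) \left(-1 + \left(2 - 0\right)\right) \left(-10\right) = 377 \left(-1 + \left(2 + 0\right)\right) \left(-10\right) = 377 \left(-1 + 2\right) \left(-10\right) = 377 \cdot 1 \left(-10\right) = 377 \left(-10\right) = -3770$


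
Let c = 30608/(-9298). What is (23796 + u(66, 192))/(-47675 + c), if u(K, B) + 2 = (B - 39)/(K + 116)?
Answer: -20133242989/40341460978 ≈ -0.49907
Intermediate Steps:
u(K, B) = -2 + (-39 + B)/(116 + K) (u(K, B) = -2 + (B - 39)/(K + 116) = -2 + (-39 + B)/(116 + K))
c = -15304/4649 (c = 30608*(-1/9298) = -15304/4649 ≈ -3.2919)
(23796 + u(66, 192))/(-47675 + c) = (23796 + (-271 + 192 - 2*66)/(116 + 66))/(-47675 - 15304/4649) = (23796 + (-271 + 192 - 132)/182)/(-221656379/4649) = (23796 + (1/182)*(-211))*(-4649/221656379) = (23796 - 211/182)*(-4649/221656379) = (4330661/182)*(-4649/221656379) = -20133242989/40341460978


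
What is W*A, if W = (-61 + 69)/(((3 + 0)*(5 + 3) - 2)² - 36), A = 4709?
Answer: 4709/56 ≈ 84.089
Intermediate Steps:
W = 1/56 (W = 8/((3*8 - 2)² - 36) = 8/((24 - 2)² - 36) = 8/(22² - 36) = 8/(484 - 36) = 8/448 = 8*(1/448) = 1/56 ≈ 0.017857)
W*A = (1/56)*4709 = 4709/56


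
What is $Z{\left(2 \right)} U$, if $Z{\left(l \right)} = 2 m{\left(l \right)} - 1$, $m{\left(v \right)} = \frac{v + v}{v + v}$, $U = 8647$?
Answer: $8647$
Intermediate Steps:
$m{\left(v \right)} = 1$ ($m{\left(v \right)} = \frac{2 v}{2 v} = 2 v \frac{1}{2 v} = 1$)
$Z{\left(l \right)} = 1$ ($Z{\left(l \right)} = 2 \cdot 1 - 1 = 2 - 1 = 1$)
$Z{\left(2 \right)} U = 1 \cdot 8647 = 8647$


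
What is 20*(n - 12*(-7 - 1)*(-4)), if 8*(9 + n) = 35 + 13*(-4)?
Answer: -15805/2 ≈ -7902.5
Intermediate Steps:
n = -89/8 (n = -9 + (35 + 13*(-4))/8 = -9 + (35 - 52)/8 = -9 + (⅛)*(-17) = -9 - 17/8 = -89/8 ≈ -11.125)
20*(n - 12*(-7 - 1)*(-4)) = 20*(-89/8 - 12*(-7 - 1)*(-4)) = 20*(-89/8 - (-96)*(-4)) = 20*(-89/8 - 12*32) = 20*(-89/8 - 384) = 20*(-3161/8) = -15805/2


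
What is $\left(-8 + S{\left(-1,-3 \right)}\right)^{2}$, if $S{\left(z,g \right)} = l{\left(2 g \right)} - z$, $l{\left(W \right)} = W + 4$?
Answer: $81$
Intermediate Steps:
$l{\left(W \right)} = 4 + W$
$S{\left(z,g \right)} = 4 - z + 2 g$ ($S{\left(z,g \right)} = \left(4 + 2 g\right) - z = 4 - z + 2 g$)
$\left(-8 + S{\left(-1,-3 \right)}\right)^{2} = \left(-8 + \left(4 - -1 + 2 \left(-3\right)\right)\right)^{2} = \left(-8 + \left(4 + 1 - 6\right)\right)^{2} = \left(-8 - 1\right)^{2} = \left(-9\right)^{2} = 81$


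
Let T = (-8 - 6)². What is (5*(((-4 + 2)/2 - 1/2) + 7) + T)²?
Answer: 199809/4 ≈ 49952.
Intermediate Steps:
T = 196 (T = (-14)² = 196)
(5*(((-4 + 2)/2 - 1/2) + 7) + T)² = (5*(((-4 + 2)/2 - 1/2) + 7) + 196)² = (5*((-2*½ - 1*½) + 7) + 196)² = (5*((-1 - ½) + 7) + 196)² = (5*(-3/2 + 7) + 196)² = (5*(11/2) + 196)² = (55/2 + 196)² = (447/2)² = 199809/4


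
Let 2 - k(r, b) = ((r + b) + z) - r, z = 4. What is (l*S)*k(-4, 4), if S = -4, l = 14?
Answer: 336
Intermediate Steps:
k(r, b) = -2 - b (k(r, b) = 2 - (((r + b) + 4) - r) = 2 - (((b + r) + 4) - r) = 2 - ((4 + b + r) - r) = 2 - (4 + b) = 2 + (-4 - b) = -2 - b)
(l*S)*k(-4, 4) = (14*(-4))*(-2 - 1*4) = -56*(-2 - 4) = -56*(-6) = 336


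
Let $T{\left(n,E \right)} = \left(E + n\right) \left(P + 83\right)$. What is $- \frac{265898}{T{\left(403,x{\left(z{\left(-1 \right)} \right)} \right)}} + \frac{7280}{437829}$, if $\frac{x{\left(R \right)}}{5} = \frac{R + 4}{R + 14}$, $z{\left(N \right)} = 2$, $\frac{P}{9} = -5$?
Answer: $- \frac{66460486184}{3849204927} \approx -17.266$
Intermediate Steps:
$P = -45$ ($P = 9 \left(-5\right) = -45$)
$x{\left(R \right)} = \frac{5 \left(4 + R\right)}{14 + R}$ ($x{\left(R \right)} = 5 \frac{R + 4}{R + 14} = 5 \frac{4 + R}{14 + R} = \frac{5 \left(4 + R\right)}{14 + R}$)
$T{\left(n,E \right)} = 38 E + 38 n$ ($T{\left(n,E \right)} = \left(E + n\right) \left(-45 + 83\right) = \left(E + n\right) 38 = 38 E + 38 n$)
$- \frac{265898}{T{\left(403,x{\left(z{\left(-1 \right)} \right)} \right)}} + \frac{7280}{437829} = - \frac{265898}{38 \frac{5 \left(4 + 2\right)}{14 + 2} + 38 \cdot 403} + \frac{7280}{437829} = - \frac{265898}{38 \cdot 5 \cdot \frac{1}{16} \cdot 6 + 15314} + 7280 \cdot \frac{1}{437829} = - \frac{265898}{38 \cdot 5 \cdot \frac{1}{16} \cdot 6 + 15314} + \frac{1040}{62547} = - \frac{265898}{38 \cdot \frac{15}{8} + 15314} + \frac{1040}{62547} = - \frac{265898}{\frac{285}{4} + 15314} + \frac{1040}{62547} = - \frac{265898}{\frac{61541}{4}} + \frac{1040}{62547} = \left(-265898\right) \frac{4}{61541} + \frac{1040}{62547} = - \frac{1063592}{61541} + \frac{1040}{62547} = - \frac{66460486184}{3849204927}$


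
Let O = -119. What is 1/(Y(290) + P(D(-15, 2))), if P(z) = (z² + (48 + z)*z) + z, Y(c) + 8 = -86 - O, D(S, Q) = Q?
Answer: 1/131 ≈ 0.0076336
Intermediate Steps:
Y(c) = 25 (Y(c) = -8 + (-86 - 1*(-119)) = -8 + (-86 + 119) = -8 + 33 = 25)
P(z) = z + z² + z*(48 + z) (P(z) = (z² + z*(48 + z)) + z = z + z² + z*(48 + z))
1/(Y(290) + P(D(-15, 2))) = 1/(25 + 2*(49 + 2*2)) = 1/(25 + 2*(49 + 4)) = 1/(25 + 2*53) = 1/(25 + 106) = 1/131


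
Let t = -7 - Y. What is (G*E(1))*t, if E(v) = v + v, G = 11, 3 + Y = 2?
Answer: -132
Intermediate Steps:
Y = -1 (Y = -3 + 2 = -1)
E(v) = 2*v
t = -6 (t = -7 - 1*(-1) = -7 + 1 = -6)
(G*E(1))*t = (11*(2*1))*(-6) = (11*2)*(-6) = 22*(-6) = -132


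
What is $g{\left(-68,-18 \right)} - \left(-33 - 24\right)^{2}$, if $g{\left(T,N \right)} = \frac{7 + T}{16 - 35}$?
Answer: $- \frac{61670}{19} \approx -3245.8$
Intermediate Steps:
$g{\left(T,N \right)} = - \frac{7}{19} - \frac{T}{19}$ ($g{\left(T,N \right)} = \frac{7 + T}{-19} = \left(7 + T\right) \left(- \frac{1}{19}\right) = - \frac{7}{19} - \frac{T}{19}$)
$g{\left(-68,-18 \right)} - \left(-33 - 24\right)^{2} = \left(- \frac{7}{19} - - \frac{68}{19}\right) - \left(-33 - 24\right)^{2} = \left(- \frac{7}{19} + \frac{68}{19}\right) - \left(-57\right)^{2} = \frac{61}{19} - 3249 = - \frac{61670}{19}$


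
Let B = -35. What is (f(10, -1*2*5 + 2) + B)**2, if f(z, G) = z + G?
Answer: 1089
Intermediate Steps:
f(z, G) = G + z
(f(10, -1*2*5 + 2) + B)**2 = (((-1*2*5 + 2) + 10) - 35)**2 = (((-2*5 + 2) + 10) - 35)**2 = (((-10 + 2) + 10) - 35)**2 = ((-8 + 10) - 35)**2 = (2 - 35)**2 = (-33)**2 = 1089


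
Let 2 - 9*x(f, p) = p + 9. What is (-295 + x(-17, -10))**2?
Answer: 781456/9 ≈ 86829.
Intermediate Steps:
x(f, p) = -7/9 - p/9 (x(f, p) = 2/9 - (p + 9)/9 = 2/9 - (9 + p)/9 = 2/9 + (-1 - p/9) = -7/9 - p/9)
(-295 + x(-17, -10))**2 = (-295 + (-7/9 - 1/9*(-10)))**2 = (-295 + (-7/9 + 10/9))**2 = (-295 + 1/3)**2 = (-884/3)**2 = 781456/9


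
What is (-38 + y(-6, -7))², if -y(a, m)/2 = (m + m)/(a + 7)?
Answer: 100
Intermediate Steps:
y(a, m) = -4*m/(7 + a) (y(a, m) = -2*(m + m)/(a + 7) = -2*2*m/(7 + a) = -4*m/(7 + a))
(-38 + y(-6, -7))² = (-38 - 4*(-7)/(7 - 6))² = (-38 - 4*(-7)/1)² = (-38 - 4*(-7)*1)² = (-38 + 28)² = (-10)² = 100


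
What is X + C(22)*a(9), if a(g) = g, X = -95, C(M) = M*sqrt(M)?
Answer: -95 + 198*sqrt(22) ≈ 833.70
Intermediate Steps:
C(M) = M**(3/2)
X + C(22)*a(9) = -95 + 22**(3/2)*9 = -95 + (22*sqrt(22))*9 = -95 + 198*sqrt(22)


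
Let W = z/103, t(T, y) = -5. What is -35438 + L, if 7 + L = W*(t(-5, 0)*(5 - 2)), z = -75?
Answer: -3649710/103 ≈ -35434.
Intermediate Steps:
W = -75/103 ≈ -0.72816
L = 404/103 (L = -7 - (-375)*(5 - 2)/103 = -7 - (-375)*3/103 = -7 - 75/103*(-15) = -7 + 1125/103 = 404/103 ≈ 3.9223)
-35438 + L = -35438 + 404/103 = -3649710/103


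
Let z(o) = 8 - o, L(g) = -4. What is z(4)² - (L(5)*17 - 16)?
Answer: 100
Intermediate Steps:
z(4)² - (L(5)*17 - 16) = (8 - 1*4)² - (-4*17 - 16) = (8 - 4)² - (-68 - 16) = 4² - 1*(-84) = 16 + 84 = 100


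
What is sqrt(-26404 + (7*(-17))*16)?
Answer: 2*I*sqrt(7077) ≈ 168.25*I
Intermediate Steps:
sqrt(-26404 + (7*(-17))*16) = sqrt(-26404 - 119*16) = sqrt(-26404 - 1904) = sqrt(-28308) = 2*I*sqrt(7077)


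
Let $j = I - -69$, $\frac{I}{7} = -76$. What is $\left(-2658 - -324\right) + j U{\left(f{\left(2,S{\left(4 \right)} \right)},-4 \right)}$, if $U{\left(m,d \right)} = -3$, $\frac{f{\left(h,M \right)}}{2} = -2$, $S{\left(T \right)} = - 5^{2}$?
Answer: $-945$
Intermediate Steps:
$I = -532$ ($I = 7 \left(-76\right) = -532$)
$S{\left(T \right)} = -25$ ($S{\left(T \right)} = \left(-1\right) 25 = -25$)
$f{\left(h,M \right)} = -4$ ($f{\left(h,M \right)} = 2 \left(-2\right) = -4$)
$j = -463$ ($j = -532 - -69 = -532 + 69 = -463$)
$\left(-2658 - -324\right) + j U{\left(f{\left(2,S{\left(4 \right)} \right)},-4 \right)} = \left(-2658 - -324\right) - -1389 = \left(-2658 + \left(-662 + 986\right)\right) + 1389 = \left(-2658 + 324\right) + 1389 = -2334 + 1389 = -945$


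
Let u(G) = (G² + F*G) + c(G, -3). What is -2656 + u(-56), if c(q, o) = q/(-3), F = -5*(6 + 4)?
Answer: 9896/3 ≈ 3298.7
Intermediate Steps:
F = -50 (F = -5*10 = -50)
c(q, o) = -q/3 (c(q, o) = q*(-⅓) = -q/3)
u(G) = G² - 151*G/3 (u(G) = (G² - 50*G) - G/3 = G² - 151*G/3)
-2656 + u(-56) = -2656 + (⅓)*(-56)*(-151 + 3*(-56)) = -2656 + (⅓)*(-56)*(-151 - 168) = -2656 + (⅓)*(-56)*(-319) = -2656 + 17864/3 = 9896/3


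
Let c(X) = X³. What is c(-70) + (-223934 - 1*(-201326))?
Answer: -365608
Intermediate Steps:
c(-70) + (-223934 - 1*(-201326)) = (-70)³ + (-223934 - 1*(-201326)) = -343000 + (-223934 + 201326) = -343000 - 22608 = -365608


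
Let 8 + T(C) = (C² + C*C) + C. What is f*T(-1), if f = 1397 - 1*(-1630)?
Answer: -21189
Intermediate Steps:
f = 3027 (f = 1397 + 1630 = 3027)
T(C) = -8 + C + 2*C² (T(C) = -8 + ((C² + C*C) + C) = -8 + ((C² + C²) + C) = -8 + (2*C² + C) = -8 + (C + 2*C²) = -8 + C + 2*C²)
f*T(-1) = 3027*(-8 - 1 + 2*(-1)²) = 3027*(-8 - 1 + 2*1) = 3027*(-8 - 1 + 2) = 3027*(-7) = -21189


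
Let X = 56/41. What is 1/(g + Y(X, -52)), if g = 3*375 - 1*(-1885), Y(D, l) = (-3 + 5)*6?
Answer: 1/3022 ≈ 0.00033091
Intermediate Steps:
X = 56/41 (X = 56*(1/41) = 56/41 ≈ 1.3659)
Y(D, l) = 12 (Y(D, l) = 2*6 = 12)
g = 3010 (g = 1125 + 1885 = 3010)
1/(g + Y(X, -52)) = 1/(3010 + 12) = 1/3022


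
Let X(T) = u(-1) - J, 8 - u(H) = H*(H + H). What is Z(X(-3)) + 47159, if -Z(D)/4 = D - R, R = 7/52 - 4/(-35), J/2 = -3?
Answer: 21435958/455 ≈ 47112.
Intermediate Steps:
J = -6 (J = 2*(-3) = -6)
R = 453/1820 (R = 7*(1/52) - 4*(-1/35) = 7/52 + 4/35 = 453/1820 ≈ 0.24890)
u(H) = 8 - 2*H² (u(H) = 8 - H*(H + H) = 8 - H*2*H = 8 - 2*H²)
X(T) = 12 (X(T) = (8 - 2*(-1)²) - 1*(-6) = (8 - 2*1) + 6 = (8 - 2) + 6 = 6 + 6 = 12)
Z(D) = 453/455 - 4*D (Z(D) = -4*(D - 1*453/1820) = -4*(D - 453/1820) = -4*(-453/1820 + D) = 453/455 - 4*D)
Z(X(-3)) + 47159 = (453/455 - 4*12) + 47159 = (453/455 - 48) + 47159 = -21387/455 + 47159 = 21435958/455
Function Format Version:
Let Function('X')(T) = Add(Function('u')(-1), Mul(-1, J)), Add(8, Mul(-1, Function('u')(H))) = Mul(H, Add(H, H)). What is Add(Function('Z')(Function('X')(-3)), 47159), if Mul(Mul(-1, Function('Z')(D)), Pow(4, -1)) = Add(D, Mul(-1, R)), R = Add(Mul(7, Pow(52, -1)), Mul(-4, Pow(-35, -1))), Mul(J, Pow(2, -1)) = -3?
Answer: Rational(21435958, 455) ≈ 47112.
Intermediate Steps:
J = -6 (J = Mul(2, -3) = -6)
R = Rational(453, 1820) (R = Add(Mul(7, Rational(1, 52)), Mul(-4, Rational(-1, 35))) = Add(Rational(7, 52), Rational(4, 35)) = Rational(453, 1820) ≈ 0.24890)
Function('u')(H) = Add(8, Mul(-2, Pow(H, 2))) (Function('u')(H) = Add(8, Mul(-1, Mul(H, Add(H, H)))) = Add(8, Mul(-1, Mul(H, Mul(2, H)))) = Add(8, Mul(-1, Mul(2, Pow(H, 2)))) = Add(8, Mul(-2, Pow(H, 2))))
Function('X')(T) = 12 (Function('X')(T) = Add(Add(8, Mul(-2, Pow(-1, 2))), Mul(-1, -6)) = Add(Add(8, Mul(-2, 1)), 6) = Add(Add(8, -2), 6) = Add(6, 6) = 12)
Function('Z')(D) = Add(Rational(453, 455), Mul(-4, D)) (Function('Z')(D) = Mul(-4, Add(D, Mul(-1, Rational(453, 1820)))) = Mul(-4, Add(D, Rational(-453, 1820))) = Mul(-4, Add(Rational(-453, 1820), D)) = Add(Rational(453, 455), Mul(-4, D)))
Add(Function('Z')(Function('X')(-3)), 47159) = Add(Add(Rational(453, 455), Mul(-4, 12)), 47159) = Add(Add(Rational(453, 455), -48), 47159) = Add(Rational(-21387, 455), 47159) = Rational(21435958, 455)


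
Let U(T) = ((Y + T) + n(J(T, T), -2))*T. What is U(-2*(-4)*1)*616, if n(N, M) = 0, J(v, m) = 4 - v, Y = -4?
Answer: 19712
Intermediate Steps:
U(T) = T*(-4 + T) (U(T) = ((-4 + T) + 0)*T = (-4 + T)*T = T*(-4 + T))
U(-2*(-4)*1)*616 = ((-2*(-4)*1)*(-4 - 2*(-4)*1))*616 = ((8*1)*(-4 + 8*1))*616 = (8*(-4 + 8))*616 = (8*4)*616 = 32*616 = 19712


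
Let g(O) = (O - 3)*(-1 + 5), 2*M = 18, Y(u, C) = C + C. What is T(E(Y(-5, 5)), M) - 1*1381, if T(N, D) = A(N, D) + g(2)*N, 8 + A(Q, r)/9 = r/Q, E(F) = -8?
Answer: -11449/8 ≈ -1431.1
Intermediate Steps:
Y(u, C) = 2*C
A(Q, r) = -72 + 9*r/Q (A(Q, r) = -72 + 9*(r/Q) = -72 + 9*r/Q)
M = 9 (M = (1/2)*18 = 9)
g(O) = -12 + 4*O (g(O) = (-3 + O)*4 = -12 + 4*O)
T(N, D) = -72 - 4*N + 9*D/N (T(N, D) = (-72 + 9*D/N) + (-12 + 4*2)*N = (-72 + 9*D/N) + (-12 + 8)*N = (-72 + 9*D/N) - 4*N = -72 - 4*N + 9*D/N)
T(E(Y(-5, 5)), M) - 1*1381 = (-72 - 4*(-8) + 9*9/(-8)) - 1*1381 = (-72 + 32 + 9*9*(-1/8)) - 1381 = (-72 + 32 - 81/8) - 1381 = -401/8 - 1381 = -11449/8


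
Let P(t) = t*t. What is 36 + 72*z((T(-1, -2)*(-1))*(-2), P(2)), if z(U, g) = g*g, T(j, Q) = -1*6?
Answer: 1188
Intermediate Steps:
T(j, Q) = -6
P(t) = t²
z(U, g) = g²
36 + 72*z((T(-1, -2)*(-1))*(-2), P(2)) = 36 + 72*(2²)² = 36 + 72*4² = 36 + 72*16 = 36 + 1152 = 1188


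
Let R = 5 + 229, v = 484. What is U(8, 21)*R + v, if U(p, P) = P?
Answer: 5398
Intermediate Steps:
R = 234
U(8, 21)*R + v = 21*234 + 484 = 4914 + 484 = 5398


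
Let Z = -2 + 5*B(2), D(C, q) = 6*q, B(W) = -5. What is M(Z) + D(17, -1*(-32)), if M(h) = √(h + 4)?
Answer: 192 + I*√23 ≈ 192.0 + 4.7958*I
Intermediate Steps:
Z = -27 (Z = -2 + 5*(-5) = -2 - 25 = -27)
M(h) = √(4 + h)
M(Z) + D(17, -1*(-32)) = √(4 - 27) + 6*(-1*(-32)) = √(-23) + 6*32 = I*√23 + 192 = 192 + I*√23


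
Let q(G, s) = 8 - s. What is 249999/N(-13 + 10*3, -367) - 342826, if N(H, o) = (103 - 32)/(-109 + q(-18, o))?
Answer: 42159088/71 ≈ 5.9379e+5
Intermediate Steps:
N(H, o) = 71/(-101 - o) (N(H, o) = (103 - 32)/(-109 + (8 - o)) = 71/(-101 - o))
249999/N(-13 + 10*3, -367) - 342826 = 249999/((-71/(101 - 367))) - 342826 = 249999/((-71/(-266))) - 342826 = 249999/((-71*(-1/266))) - 342826 = 249999/(71/266) - 342826 = 249999*(266/71) - 342826 = 66499734/71 - 342826 = 42159088/71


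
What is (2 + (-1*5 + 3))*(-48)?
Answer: 0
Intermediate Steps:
(2 + (-1*5 + 3))*(-48) = (2 + (-5 + 3))*(-48) = (2 - 2)*(-48) = 0*(-48) = 0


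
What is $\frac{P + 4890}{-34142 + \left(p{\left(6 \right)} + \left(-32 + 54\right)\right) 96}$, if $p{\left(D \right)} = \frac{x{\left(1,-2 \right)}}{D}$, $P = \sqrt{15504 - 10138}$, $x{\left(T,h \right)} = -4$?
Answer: $- \frac{815}{5349} - \frac{\sqrt{5366}}{32094} \approx -0.15465$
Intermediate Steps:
$P = \sqrt{5366} \approx 73.253$
$p{\left(D \right)} = - \frac{4}{D}$
$\frac{P + 4890}{-34142 + \left(p{\left(6 \right)} + \left(-32 + 54\right)\right) 96} = \frac{\sqrt{5366} + 4890}{-34142 + \left(- \frac{4}{6} + \left(-32 + 54\right)\right) 96} = \frac{4890 + \sqrt{5366}}{-34142 + \left(\left(-4\right) \frac{1}{6} + 22\right) 96} = \frac{4890 + \sqrt{5366}}{-34142 + \left(- \frac{2}{3} + 22\right) 96} = \frac{4890 + \sqrt{5366}}{-34142 + \frac{64}{3} \cdot 96} = \frac{4890 + \sqrt{5366}}{-34142 + 2048} = \frac{4890 + \sqrt{5366}}{-32094} = \left(4890 + \sqrt{5366}\right) \left(- \frac{1}{32094}\right) = - \frac{815}{5349} - \frac{\sqrt{5366}}{32094}$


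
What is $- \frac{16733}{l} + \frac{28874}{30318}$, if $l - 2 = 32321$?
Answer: $\frac{212991604}{489984357} \approx 0.43469$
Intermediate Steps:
$l = 32323$ ($l = 2 + 32321 = 32323$)
$- \frac{16733}{l} + \frac{28874}{30318} = - \frac{16733}{32323} + \frac{28874}{30318} = \left(-16733\right) \frac{1}{32323} + 28874 \cdot \frac{1}{30318} = - \frac{16733}{32323} + \frac{14437}{15159} = \frac{212991604}{489984357}$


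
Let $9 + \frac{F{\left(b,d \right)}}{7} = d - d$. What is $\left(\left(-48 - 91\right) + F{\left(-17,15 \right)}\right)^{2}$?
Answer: $40804$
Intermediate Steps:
$F{\left(b,d \right)} = -63$ ($F{\left(b,d \right)} = -63 + 7 \left(d - d\right) = -63 + 7 \cdot 0 = -63 + 0 = -63$)
$\left(\left(-48 - 91\right) + F{\left(-17,15 \right)}\right)^{2} = \left(\left(-48 - 91\right) - 63\right)^{2} = \left(-139 - 63\right)^{2} = \left(-202\right)^{2} = 40804$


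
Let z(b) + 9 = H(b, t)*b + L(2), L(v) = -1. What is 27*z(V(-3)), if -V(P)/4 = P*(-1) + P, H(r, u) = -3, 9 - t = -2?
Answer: -270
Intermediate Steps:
t = 11 (t = 9 - 1*(-2) = 9 + 2 = 11)
V(P) = 0 (V(P) = -4*(P*(-1) + P) = -4*(-P + P) = -4*0 = 0)
z(b) = -10 - 3*b (z(b) = -9 + (-3*b - 1) = -9 + (-1 - 3*b) = -10 - 3*b)
27*z(V(-3)) = 27*(-10 - 3*0) = 27*(-10 + 0) = 27*(-10) = -270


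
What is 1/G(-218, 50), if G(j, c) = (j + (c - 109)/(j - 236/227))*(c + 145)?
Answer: -16574/703690195 ≈ -2.3553e-5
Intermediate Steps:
G(j, c) = (145 + c)*(j + (-109 + c)/(-236/227 + j)) (G(j, c) = (j + (-109 + c)/(j - 236*1/227))*(145 + c) = (j + (-109 + c)/(j - 236/227))*(145 + c) = (j + (-109 + c)/(-236/227 + j))*(145 + c) = (145 + c)*(j + (-109 + c)/(-236/227 + j)))
1/G(-218, 50) = 1/((-3587735 - 34220*(-218) + 227*50**2 + 8172*50 + 32915*(-218)**2 - 236*50*(-218) + 227*50*(-218)**2)/(-236 + 227*(-218))) = 1/((-3587735 + 7459960 + 227*2500 + 408600 + 32915*47524 + 2572400 + 227*50*47524)/(-236 - 49486)) = 1/((-3587735 + 7459960 + 567500 + 408600 + 1564252460 + 2572400 + 539397400)/(-49722)) = 1/(-1/49722*2111070585) = 1/(-703690195/16574) = -16574/703690195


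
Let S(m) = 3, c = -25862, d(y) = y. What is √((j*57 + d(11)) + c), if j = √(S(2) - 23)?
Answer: √(-25851 + 114*I*√5) ≈ 0.7927 + 160.78*I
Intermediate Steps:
j = 2*I*√5 (j = √(3 - 23) = √(-20) = 2*I*√5 ≈ 4.4721*I)
√((j*57 + d(11)) + c) = √(((2*I*√5)*57 + 11) - 25862) = √((114*I*√5 + 11) - 25862) = √((11 + 114*I*√5) - 25862) = √(-25851 + 114*I*√5)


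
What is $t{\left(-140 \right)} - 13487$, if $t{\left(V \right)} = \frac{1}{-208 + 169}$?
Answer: $- \frac{525994}{39} \approx -13487.0$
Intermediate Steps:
$t{\left(V \right)} = - \frac{1}{39}$ ($t{\left(V \right)} = \frac{1}{-39} = - \frac{1}{39}$)
$t{\left(-140 \right)} - 13487 = - \frac{1}{39} - 13487 = - \frac{525994}{39}$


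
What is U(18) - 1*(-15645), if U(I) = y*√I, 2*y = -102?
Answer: 15645 - 153*√2 ≈ 15429.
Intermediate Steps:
y = -51 (y = (½)*(-102) = -51)
U(I) = -51*√I
U(18) - 1*(-15645) = -153*√2 - 1*(-15645) = -153*√2 + 15645 = 15645 - 153*√2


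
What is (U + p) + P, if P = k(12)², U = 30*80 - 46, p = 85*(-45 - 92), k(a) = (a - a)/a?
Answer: -9291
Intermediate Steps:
k(a) = 0 (k(a) = 0/a = 0)
p = -11645 (p = 85*(-137) = -11645)
U = 2354 (U = 2400 - 46 = 2354)
P = 0 (P = 0² = 0)
(U + p) + P = (2354 - 11645) + 0 = -9291 + 0 = -9291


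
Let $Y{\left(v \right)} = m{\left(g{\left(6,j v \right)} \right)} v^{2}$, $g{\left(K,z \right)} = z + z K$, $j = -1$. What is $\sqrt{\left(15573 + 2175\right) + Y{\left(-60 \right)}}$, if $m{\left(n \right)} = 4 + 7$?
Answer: $18 \sqrt{177} \approx 239.47$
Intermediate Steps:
$g{\left(K,z \right)} = z + K z$
$m{\left(n \right)} = 11$
$Y{\left(v \right)} = 11 v^{2}$
$\sqrt{\left(15573 + 2175\right) + Y{\left(-60 \right)}} = \sqrt{\left(15573 + 2175\right) + 11 \left(-60\right)^{2}} = \sqrt{17748 + 11 \cdot 3600} = \sqrt{17748 + 39600} = \sqrt{57348} = 18 \sqrt{177}$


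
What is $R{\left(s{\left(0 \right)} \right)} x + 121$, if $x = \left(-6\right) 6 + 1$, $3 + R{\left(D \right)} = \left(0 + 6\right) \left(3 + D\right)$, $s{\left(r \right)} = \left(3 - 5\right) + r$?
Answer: $16$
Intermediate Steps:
$s{\left(r \right)} = -2 + r$
$R{\left(D \right)} = 15 + 6 D$ ($R{\left(D \right)} = -3 + \left(0 + 6\right) \left(3 + D\right) = -3 + 6 \left(3 + D\right) = -3 + \left(18 + 6 D\right) = 15 + 6 D$)
$x = -35$ ($x = -36 + 1 = -35$)
$R{\left(s{\left(0 \right)} \right)} x + 121 = \left(15 + 6 \left(-2 + 0\right)\right) \left(-35\right) + 121 = \left(15 + 6 \left(-2\right)\right) \left(-35\right) + 121 = \left(15 - 12\right) \left(-35\right) + 121 = 3 \left(-35\right) + 121 = -105 + 121 = 16$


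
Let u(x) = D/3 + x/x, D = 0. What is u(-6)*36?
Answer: 36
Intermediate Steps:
u(x) = 1 (u(x) = 0/3 + x/x = 0*(⅓) + 1 = 0 + 1 = 1)
u(-6)*36 = 1*36 = 36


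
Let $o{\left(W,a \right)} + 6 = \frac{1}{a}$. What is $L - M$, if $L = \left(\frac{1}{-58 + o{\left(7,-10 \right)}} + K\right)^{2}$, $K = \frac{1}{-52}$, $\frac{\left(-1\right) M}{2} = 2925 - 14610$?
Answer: $- \frac{25964588026959}{1111022224} \approx -23370.0$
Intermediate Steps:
$o{\left(W,a \right)} = -6 + \frac{1}{a}$
$M = 23370$ ($M = - 2 \left(2925 - 14610\right) = \left(-2\right) \left(-11685\right) = 23370$)
$K = - \frac{1}{52} \approx -0.019231$
$L = \frac{1347921}{1111022224}$ ($L = \left(\frac{1}{-58 - \left(6 - \frac{1}{-10}\right)} - \frac{1}{52}\right)^{2} = \left(\frac{1}{-58 - \frac{61}{10}} - \frac{1}{52}\right)^{2} = \left(\frac{1}{- \frac{641}{10}} - \frac{1}{52}\right)^{2} = \left(- \frac{10}{641} - \frac{1}{52}\right)^{2} = \left(- \frac{1161}{33332}\right)^{2} = \frac{1347921}{1111022224} \approx 0.0012132$)
$L - M = \frac{1347921}{1111022224} - 23370 = - \frac{25964588026959}{1111022224}$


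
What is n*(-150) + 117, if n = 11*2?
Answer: -3183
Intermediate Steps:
n = 22
n*(-150) + 117 = 22*(-150) + 117 = -3300 + 117 = -3183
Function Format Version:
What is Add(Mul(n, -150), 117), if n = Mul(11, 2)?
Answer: -3183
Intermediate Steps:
n = 22
Add(Mul(n, -150), 117) = Add(Mul(22, -150), 117) = Add(-3300, 117) = -3183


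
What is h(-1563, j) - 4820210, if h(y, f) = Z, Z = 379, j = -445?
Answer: -4819831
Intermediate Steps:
h(y, f) = 379
h(-1563, j) - 4820210 = 379 - 4820210 = -4819831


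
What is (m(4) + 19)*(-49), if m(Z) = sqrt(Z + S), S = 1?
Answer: -931 - 49*sqrt(5) ≈ -1040.6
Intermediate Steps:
m(Z) = sqrt(1 + Z) (m(Z) = sqrt(Z + 1) = sqrt(1 + Z))
(m(4) + 19)*(-49) = (sqrt(1 + 4) + 19)*(-49) = (sqrt(5) + 19)*(-49) = (19 + sqrt(5))*(-49) = -931 - 49*sqrt(5)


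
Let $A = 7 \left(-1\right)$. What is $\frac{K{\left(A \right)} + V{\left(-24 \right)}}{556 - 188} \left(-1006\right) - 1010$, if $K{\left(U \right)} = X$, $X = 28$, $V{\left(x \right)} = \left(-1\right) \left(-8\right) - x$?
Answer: $- \frac{54005}{46} \approx -1174.0$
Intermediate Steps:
$V{\left(x \right)} = 8 - x$
$A = -7$
$K{\left(U \right)} = 28$
$\frac{K{\left(A \right)} + V{\left(-24 \right)}}{556 - 188} \left(-1006\right) - 1010 = \frac{28 + \left(8 - -24\right)}{556 - 188} \left(-1006\right) - 1010 = \frac{28 + \left(8 + 24\right)}{368} \left(-1006\right) - 1010 = \left(28 + 32\right) \frac{1}{368} \left(-1006\right) - 1010 = 60 \cdot \frac{1}{368} \left(-1006\right) - 1010 = \frac{15}{92} \left(-1006\right) - 1010 = - \frac{7545}{46} - 1010 = - \frac{54005}{46}$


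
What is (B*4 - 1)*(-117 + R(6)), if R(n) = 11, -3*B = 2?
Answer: 1166/3 ≈ 388.67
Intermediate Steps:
B = -2/3 (B = -1/3*2 = -2/3 ≈ -0.66667)
(B*4 - 1)*(-117 + R(6)) = (-2/3*4 - 1)*(-117 + 11) = (-8/3 - 1)*(-106) = -11/3*(-106) = 1166/3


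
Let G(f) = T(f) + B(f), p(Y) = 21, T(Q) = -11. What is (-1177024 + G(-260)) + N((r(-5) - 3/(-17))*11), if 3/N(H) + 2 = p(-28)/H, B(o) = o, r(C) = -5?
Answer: -2544137201/2161 ≈ -1.1773e+6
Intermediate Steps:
G(f) = -11 + f
N(H) = 3/(-2 + 21/H)
(-1177024 + G(-260)) + N((r(-5) - 3/(-17))*11) = (-1177024 + (-11 - 260)) - 3*(-5 - 3/(-17))*11/(-21 + 2*((-5 - 3/(-17))*11)) = (-1177024 - 271) - 3*(-5 - 3*(-1/17))*11/(-21 + 2*((-5 - 3*(-1/17))*11)) = -1177295 - 3*(-5 + 3/17)*11/(-21 + 2*((-5 + 3/17)*11)) = -1177295 - 3*(-82/17*11)/(-21 + 2*(-82/17*11)) = -1177295 - 3*(-902/17)/(-21 + 2*(-902/17)) = -1177295 - 3*(-902/17)/(-21 - 1804/17) = -1177295 - 3*(-902/17)/(-2161/17) = -1177295 - 3*(-902/17)*(-17/2161) = -1177295 - 2706/2161 = -2544137201/2161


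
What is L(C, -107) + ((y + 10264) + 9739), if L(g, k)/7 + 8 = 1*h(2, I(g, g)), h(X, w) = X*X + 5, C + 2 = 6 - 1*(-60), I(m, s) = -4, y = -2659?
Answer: 17351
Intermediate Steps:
C = 64 (C = -2 + (6 - 1*(-60)) = -2 + (6 + 60) = -2 + 66 = 64)
h(X, w) = 5 + X**2 (h(X, w) = X**2 + 5 = 5 + X**2)
L(g, k) = 7 (L(g, k) = -56 + 7*(1*(5 + 2**2)) = -56 + 7*(1*(5 + 4)) = -56 + 7*(1*9) = -56 + 7*9 = -56 + 63 = 7)
L(C, -107) + ((y + 10264) + 9739) = 7 + ((-2659 + 10264) + 9739) = 7 + (7605 + 9739) = 7 + 17344 = 17351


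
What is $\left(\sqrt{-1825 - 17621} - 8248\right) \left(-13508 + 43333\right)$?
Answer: $-245996600 + 29825 i \sqrt{19446} \approx -2.46 \cdot 10^{8} + 4.1591 \cdot 10^{6} i$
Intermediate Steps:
$\left(\sqrt{-1825 - 17621} - 8248\right) \left(-13508 + 43333\right) = \left(\sqrt{-19446} - 8248\right) 29825 = \left(i \sqrt{19446} - 8248\right) 29825 = \left(-8248 + i \sqrt{19446}\right) 29825 = -245996600 + 29825 i \sqrt{19446}$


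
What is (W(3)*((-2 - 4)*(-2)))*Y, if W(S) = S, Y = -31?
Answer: -1116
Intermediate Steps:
(W(3)*((-2 - 4)*(-2)))*Y = (3*((-2 - 4)*(-2)))*(-31) = (3*(-6*(-2)))*(-31) = (3*12)*(-31) = 36*(-31) = -1116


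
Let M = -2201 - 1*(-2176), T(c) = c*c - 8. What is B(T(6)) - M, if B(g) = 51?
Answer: 76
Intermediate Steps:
T(c) = -8 + c**2 (T(c) = c**2 - 8 = -8 + c**2)
M = -25 (M = -2201 + 2176 = -25)
B(T(6)) - M = 51 - 1*(-25) = 51 + 25 = 76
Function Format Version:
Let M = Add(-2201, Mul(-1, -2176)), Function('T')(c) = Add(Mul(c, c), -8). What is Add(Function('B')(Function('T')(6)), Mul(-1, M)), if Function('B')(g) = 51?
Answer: 76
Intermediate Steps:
Function('T')(c) = Add(-8, Pow(c, 2)) (Function('T')(c) = Add(Pow(c, 2), -8) = Add(-8, Pow(c, 2)))
M = -25 (M = Add(-2201, 2176) = -25)
Add(Function('B')(Function('T')(6)), Mul(-1, M)) = Add(51, Mul(-1, -25)) = Add(51, 25) = 76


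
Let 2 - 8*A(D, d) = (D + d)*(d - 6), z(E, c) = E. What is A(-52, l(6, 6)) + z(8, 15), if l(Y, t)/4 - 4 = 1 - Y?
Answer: -247/4 ≈ -61.750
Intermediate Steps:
l(Y, t) = 20 - 4*Y (l(Y, t) = 16 + 4*(1 - Y) = 16 + (4 - 4*Y) = 20 - 4*Y)
A(D, d) = ¼ - (-6 + d)*(D + d)/8 (A(D, d) = ¼ - (D + d)*(d - 6)/8 = ¼ - (D + d)*(-6 + d)/8 = ¼ - (-6 + d)*(D + d)/8)
A(-52, l(6, 6)) + z(8, 15) = (¼ - (20 - 4*6)²/8 + (¾)*(-52) + 3*(20 - 4*6)/4 - ⅛*(-52)*(20 - 4*6)) + 8 = (¼ - (20 - 24)²/8 - 39 + 3*(20 - 24)/4 - ⅛*(-52)*(20 - 24)) + 8 = (¼ - ⅛*(-4)² - 39 + (¾)*(-4) - ⅛*(-52)*(-4)) + 8 = (¼ - ⅛*16 - 39 - 3 - 26) + 8 = (¼ - 2 - 39 - 3 - 26) + 8 = -279/4 + 8 = -247/4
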